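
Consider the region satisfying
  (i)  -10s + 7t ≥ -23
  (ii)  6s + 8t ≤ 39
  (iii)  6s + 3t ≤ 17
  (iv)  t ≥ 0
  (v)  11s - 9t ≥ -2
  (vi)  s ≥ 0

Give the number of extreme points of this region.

The feasible vertices (each the meet of two boundaries and inside every other half-plane) are:
  (47/18, 4/9)
  (23/10, 0)
  (49/29, 199/87)
  (0, 0)
  (0, 2/9)

5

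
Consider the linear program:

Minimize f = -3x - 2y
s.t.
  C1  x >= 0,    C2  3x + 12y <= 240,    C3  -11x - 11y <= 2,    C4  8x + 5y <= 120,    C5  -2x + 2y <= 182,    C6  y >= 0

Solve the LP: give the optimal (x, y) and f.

Extreme points and f = -3x - 2y:
  (0, 20) → f = -40
  (0, 0) → f = 0
  (80/27, 520/27) → f = -1280/27
  (15, 0) → f = -45

x = 80/27, y = 520/27, minimum f = -1280/27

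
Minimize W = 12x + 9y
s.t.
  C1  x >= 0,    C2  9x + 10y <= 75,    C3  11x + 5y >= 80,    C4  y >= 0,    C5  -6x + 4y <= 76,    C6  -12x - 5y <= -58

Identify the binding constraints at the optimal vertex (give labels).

C3 and C4

Vertices and W = 12x + 9y:
  (85/13, 21/13) → W = 93
  (25/3, 0) → W = 100
  (80/11, 0) → W = 960/11

The minimum is at (80/11, 0). Substituting into each constraint, equality holds for C3 and C4; the remaining constraints have slack.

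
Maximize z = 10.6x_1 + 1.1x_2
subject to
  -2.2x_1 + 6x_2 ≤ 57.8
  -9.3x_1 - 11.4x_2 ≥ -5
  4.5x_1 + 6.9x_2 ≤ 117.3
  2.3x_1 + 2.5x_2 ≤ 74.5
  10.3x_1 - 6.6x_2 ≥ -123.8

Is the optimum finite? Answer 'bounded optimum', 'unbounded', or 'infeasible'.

unbounded

From the feasible point (83680/297, -68135/297), moving in the direction (2.5, -2.3) keeps every constraint satisfied while z increases without bound.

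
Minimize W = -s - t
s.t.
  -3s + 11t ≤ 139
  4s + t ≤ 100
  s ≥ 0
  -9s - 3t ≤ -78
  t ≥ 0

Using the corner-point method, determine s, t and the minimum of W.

s = 961/47, t = 856/47, minimum W = -1817/47

At the optimal vertex, -3s + 11t = 139 and 4s + t = 100.
Solving simultaneously gives s = 961/47, t = 856/47.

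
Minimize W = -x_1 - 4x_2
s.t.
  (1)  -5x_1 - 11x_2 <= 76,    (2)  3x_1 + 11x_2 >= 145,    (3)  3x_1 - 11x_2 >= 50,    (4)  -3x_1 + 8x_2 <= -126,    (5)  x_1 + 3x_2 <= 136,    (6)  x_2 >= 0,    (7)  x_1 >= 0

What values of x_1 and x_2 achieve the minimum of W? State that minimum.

Vertices and W = -x_1 - 4x_2:
  (134/3, 1) → W = -146/3
  (145/3, 0) → W = -145/3
  (1466/17, 282/17) → W = -2594/17
  (136, 0) → W = -136

x_1 = 1466/17, x_2 = 282/17, minimum W = -2594/17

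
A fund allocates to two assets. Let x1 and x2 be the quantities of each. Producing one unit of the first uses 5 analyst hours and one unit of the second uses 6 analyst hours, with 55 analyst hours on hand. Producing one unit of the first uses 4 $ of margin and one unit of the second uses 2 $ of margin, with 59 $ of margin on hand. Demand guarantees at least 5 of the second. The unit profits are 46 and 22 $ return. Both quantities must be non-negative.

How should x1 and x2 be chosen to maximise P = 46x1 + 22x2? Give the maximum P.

Vertices and P = 46x1 + 22x2:
  (0, 55/6) → P = 605/3
  (0, 5) → P = 110
  (5, 5) → P = 340

The binding constraints are 5x1 + 6x2 = 55 and x2 = 5.
Solving simultaneously gives x1 = 5, x2 = 5.

x1 = 5, x2 = 5, maximum P = 340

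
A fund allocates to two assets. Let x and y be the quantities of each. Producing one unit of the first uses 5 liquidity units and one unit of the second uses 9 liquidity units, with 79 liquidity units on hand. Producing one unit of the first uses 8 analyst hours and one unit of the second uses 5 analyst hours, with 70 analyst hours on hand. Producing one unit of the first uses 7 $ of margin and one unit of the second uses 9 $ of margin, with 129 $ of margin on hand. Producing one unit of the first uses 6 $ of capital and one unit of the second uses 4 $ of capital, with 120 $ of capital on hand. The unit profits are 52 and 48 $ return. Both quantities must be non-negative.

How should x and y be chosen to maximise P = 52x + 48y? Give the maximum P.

x = 5, y = 6, maximum P = 548

Vertices and P = 52x + 48y:
  (0, 0) → P = 0
  (0, 79/9) → P = 1264/3
  (35/4, 0) → P = 455
  (5, 6) → P = 548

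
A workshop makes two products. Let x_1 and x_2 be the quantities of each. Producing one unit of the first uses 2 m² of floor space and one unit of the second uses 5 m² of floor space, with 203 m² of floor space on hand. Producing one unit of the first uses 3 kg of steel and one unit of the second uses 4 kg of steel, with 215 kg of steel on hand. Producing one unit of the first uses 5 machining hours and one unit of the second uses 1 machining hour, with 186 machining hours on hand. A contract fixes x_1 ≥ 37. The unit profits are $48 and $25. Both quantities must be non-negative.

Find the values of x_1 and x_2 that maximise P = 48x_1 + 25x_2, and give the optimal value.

x_1 = 37, x_2 = 1, maximum P = 1801

Vertices and P = 48x_1 + 25x_2:
  (186/5, 0) → P = 8928/5
  (37, 0) → P = 1776
  (37, 1) → P = 1801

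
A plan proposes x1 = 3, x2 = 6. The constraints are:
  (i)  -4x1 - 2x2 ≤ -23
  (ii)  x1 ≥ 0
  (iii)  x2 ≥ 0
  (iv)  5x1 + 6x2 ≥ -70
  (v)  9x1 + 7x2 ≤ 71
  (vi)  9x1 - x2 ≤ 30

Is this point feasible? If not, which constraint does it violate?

feasible

(i): -24 ≤ -23 ✓
(ii): 3 ≥ 0 ✓
(iii): 6 ≥ 0 ✓
(iv): 51 ≥ -70 ✓
(v): 69 ≤ 71 ✓
(vi): 21 ≤ 30 ✓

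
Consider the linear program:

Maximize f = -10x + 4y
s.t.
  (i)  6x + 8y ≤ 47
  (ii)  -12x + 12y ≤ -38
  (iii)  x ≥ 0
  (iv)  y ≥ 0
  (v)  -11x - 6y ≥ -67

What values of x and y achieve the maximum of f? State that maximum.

x = 19/6, y = 0, maximum f = -95/3

At the optimal vertex, -12x + 12y = -38 and y = 0.
Solving simultaneously gives x = 19/6, y = 0.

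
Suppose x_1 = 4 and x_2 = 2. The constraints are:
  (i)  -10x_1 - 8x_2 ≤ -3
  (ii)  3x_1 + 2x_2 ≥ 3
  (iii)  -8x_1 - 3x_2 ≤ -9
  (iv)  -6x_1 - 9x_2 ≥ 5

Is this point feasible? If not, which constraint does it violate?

Constraint (iv): -6x_1 - 9x_2 = -42, which is not ≥ 5. All other constraints are satisfied.

not feasible — violates (iv)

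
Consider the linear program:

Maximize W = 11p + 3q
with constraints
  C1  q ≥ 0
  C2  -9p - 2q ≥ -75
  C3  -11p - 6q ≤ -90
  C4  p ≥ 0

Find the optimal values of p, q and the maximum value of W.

p = 0, q = 75/2, maximum W = 225/2

Vertices and W = 11p + 3q:
  (25/3, 0) → W = 275/3
  (90/11, 0) → W = 90
  (0, 75/2) → W = 225/2
  (0, 15) → W = 45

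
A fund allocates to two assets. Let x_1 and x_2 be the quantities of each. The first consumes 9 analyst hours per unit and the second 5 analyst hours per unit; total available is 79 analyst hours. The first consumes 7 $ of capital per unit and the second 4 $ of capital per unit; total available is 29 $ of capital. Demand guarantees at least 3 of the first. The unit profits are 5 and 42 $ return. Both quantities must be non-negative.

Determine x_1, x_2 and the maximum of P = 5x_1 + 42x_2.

x_1 = 3, x_2 = 2, maximum P = 99

Feasible corners and P = 5x_1 + 42x_2:
  (29/7, 0) → P = 145/7
  (3, 0) → P = 15
  (3, 2) → P = 99

At the optimal vertex, 7x_1 + 4x_2 = 29 and x_1 = 3.
Solving simultaneously gives x_1 = 3, x_2 = 2.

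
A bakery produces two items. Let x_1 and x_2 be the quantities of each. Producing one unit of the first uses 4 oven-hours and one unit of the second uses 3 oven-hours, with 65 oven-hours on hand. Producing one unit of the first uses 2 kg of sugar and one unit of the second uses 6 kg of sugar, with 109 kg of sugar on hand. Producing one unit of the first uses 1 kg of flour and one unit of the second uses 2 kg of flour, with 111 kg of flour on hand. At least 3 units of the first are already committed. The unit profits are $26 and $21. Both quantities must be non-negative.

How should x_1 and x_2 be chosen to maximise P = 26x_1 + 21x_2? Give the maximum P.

x_1 = 7/2, x_2 = 17, maximum P = 448

Extreme points and P = 26x_1 + 21x_2:
  (65/4, 0) → P = 845/2
  (3, 0) → P = 78
  (7/2, 17) → P = 448
  (3, 103/6) → P = 877/2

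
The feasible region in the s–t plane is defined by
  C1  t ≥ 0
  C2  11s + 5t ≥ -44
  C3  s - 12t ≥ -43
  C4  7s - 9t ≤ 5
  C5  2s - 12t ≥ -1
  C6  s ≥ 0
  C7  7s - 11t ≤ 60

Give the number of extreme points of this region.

Pairwise boundary intersections that survive every other constraint:
  (5/7, 0)
  (0, 0)
  (23/22, 17/66)
  (0, 1/12)

4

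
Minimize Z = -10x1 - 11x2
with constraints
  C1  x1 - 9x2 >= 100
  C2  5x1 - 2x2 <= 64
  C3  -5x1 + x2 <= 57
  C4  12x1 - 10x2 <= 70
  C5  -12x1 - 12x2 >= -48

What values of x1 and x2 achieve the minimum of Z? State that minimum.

x1 = -185/49, x2 = -565/49, minimum Z = 8065/49

Vertices and Z = -10x1 - 11x2:
  (-613/44, -557/44) → Z = 12257/44
  (-185/49, -565/49) → Z = 8065/49
  (-320/19, -517/19) → Z = 8887/19

At the optimal vertex, x1 - 9x2 = 100 and 12x1 - 10x2 = 70.
Solving simultaneously gives x1 = -185/49, x2 = -565/49.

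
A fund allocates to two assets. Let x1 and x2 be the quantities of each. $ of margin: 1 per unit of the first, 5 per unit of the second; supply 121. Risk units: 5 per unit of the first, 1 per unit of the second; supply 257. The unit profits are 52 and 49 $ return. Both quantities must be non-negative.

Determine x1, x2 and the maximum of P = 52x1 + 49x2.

Extreme points and P = 52x1 + 49x2:
  (0, 0) → P = 0
  (0, 121/5) → P = 5929/5
  (257/5, 0) → P = 13364/5
  (97/2, 29/2) → P = 6465/2

x1 = 97/2, x2 = 29/2, maximum P = 6465/2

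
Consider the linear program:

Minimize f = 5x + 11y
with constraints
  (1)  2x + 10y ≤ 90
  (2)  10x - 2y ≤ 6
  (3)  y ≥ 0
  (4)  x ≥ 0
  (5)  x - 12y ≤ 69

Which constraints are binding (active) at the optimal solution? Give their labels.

Feasible corners and f = 5x + 11y:
  (30/13, 111/13) → f = 1371/13
  (0, 9) → f = 99
  (3/5, 0) → f = 3
  (0, 0) → f = 0

The minimum is at (0, 0). Substituting into each constraint, equality holds for (3) and (4); the remaining constraints have slack.

(3) and (4)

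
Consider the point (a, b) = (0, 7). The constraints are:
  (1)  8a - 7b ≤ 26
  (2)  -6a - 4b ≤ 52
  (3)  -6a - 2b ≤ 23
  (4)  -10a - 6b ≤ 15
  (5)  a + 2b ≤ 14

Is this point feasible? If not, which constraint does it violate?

feasible

(1): -49 ≤ 26 ✓
(2): -28 ≤ 52 ✓
(3): -14 ≤ 23 ✓
(4): -42 ≤ 15 ✓
(5): 14 ≤ 14 ✓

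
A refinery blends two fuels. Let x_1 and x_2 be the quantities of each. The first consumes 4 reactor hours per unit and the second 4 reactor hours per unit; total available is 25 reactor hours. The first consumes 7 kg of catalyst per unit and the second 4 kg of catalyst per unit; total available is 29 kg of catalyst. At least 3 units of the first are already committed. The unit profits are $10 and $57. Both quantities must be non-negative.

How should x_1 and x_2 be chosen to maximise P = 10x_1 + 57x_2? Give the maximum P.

x_1 = 3, x_2 = 2, maximum P = 144

Extreme points and P = 10x_1 + 57x_2:
  (29/7, 0) → P = 290/7
  (3, 0) → P = 30
  (3, 2) → P = 144

The binding constraints are 7x_1 + 4x_2 = 29 and x_1 = 3.
Solving simultaneously gives x_1 = 3, x_2 = 2.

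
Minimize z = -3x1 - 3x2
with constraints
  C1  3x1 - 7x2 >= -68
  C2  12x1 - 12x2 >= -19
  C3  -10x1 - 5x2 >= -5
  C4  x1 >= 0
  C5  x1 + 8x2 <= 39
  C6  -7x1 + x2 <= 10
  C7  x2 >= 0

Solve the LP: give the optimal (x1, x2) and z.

The optimum lies where -10x1 - 5x2 = -5 and x1 = 0.
Solving simultaneously gives x1 = 0, x2 = 1.

x1 = 0, x2 = 1, minimum z = -3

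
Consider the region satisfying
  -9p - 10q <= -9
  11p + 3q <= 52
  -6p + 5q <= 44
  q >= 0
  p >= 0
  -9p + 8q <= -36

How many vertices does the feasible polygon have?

3

The feasible vertices (each the meet of two boundaries and inside every other half-plane) are:
  (52/11, 0)
  (524/115, 72/115)
  (4, 0)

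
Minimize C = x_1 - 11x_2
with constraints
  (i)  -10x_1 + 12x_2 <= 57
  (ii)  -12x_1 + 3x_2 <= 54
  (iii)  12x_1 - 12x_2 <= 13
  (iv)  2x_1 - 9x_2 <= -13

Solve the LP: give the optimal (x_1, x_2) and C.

Corner points and C = x_1 - 11x_2:
  (-159/38, 24/19) → C = -687/38
  (35, 407/12) → C = -4057/12
  (-149/34, 8/17) → C = -325/34
  (13/4, 13/6) → C = -247/12

x_1 = 35, x_2 = 407/12, minimum C = -4057/12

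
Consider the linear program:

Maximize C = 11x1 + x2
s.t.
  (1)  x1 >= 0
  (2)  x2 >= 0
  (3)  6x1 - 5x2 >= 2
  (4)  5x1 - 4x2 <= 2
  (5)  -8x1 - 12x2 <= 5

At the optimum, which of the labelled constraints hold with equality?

Extreme points and C = 11x1 + x2:
  (1/3, 0) → C = 11/3
  (2/5, 0) → C = 22/5
  (2, 2) → C = 24

The maximum is at (2, 2). Substituting into each constraint, equality holds for (3) and (4); the remaining constraints have slack.

(3) and (4)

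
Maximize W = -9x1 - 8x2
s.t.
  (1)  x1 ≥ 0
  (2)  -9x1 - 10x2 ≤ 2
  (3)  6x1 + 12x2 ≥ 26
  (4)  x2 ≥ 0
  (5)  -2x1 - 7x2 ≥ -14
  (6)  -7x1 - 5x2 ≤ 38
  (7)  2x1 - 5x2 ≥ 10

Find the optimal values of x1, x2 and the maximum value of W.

x1 = 5, x2 = 0, maximum W = -45

Vertices and W = -9x1 - 8x2:
  (7, 0) → W = -63
  (5, 0) → W = -45
  (35/6, 1/3) → W = -331/6

The optimum lies where x2 = 0 and 2x1 - 5x2 = 10.
Solving simultaneously gives x1 = 5, x2 = 0.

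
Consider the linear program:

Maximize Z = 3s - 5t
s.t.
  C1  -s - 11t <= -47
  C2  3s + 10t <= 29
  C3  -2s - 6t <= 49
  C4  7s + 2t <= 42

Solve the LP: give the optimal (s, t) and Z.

s = -151/23, t = 112/23, maximum Z = -1013/23

Vertices and Z = 3s - 5t:
  (-151/23, 112/23) → Z = -1013/23
  (-821/16, 143/16) → Z = -1589/8
  (-332, 205/2) → Z = -3017/2

At the optimal vertex, -s - 11t = -47 and 3s + 10t = 29.
Solving simultaneously gives s = -151/23, t = 112/23.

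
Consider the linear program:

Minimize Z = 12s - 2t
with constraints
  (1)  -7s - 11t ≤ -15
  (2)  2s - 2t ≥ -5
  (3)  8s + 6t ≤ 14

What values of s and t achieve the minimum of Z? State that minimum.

Vertices and Z = 12s - 2t:
  (-25/36, 65/36) → Z = -215/18
  (32/23, 11/23) → Z = 362/23
  (-1/14, 17/7) → Z = -40/7

At the optimal vertex, -7s - 11t = -15 and 2s - 2t = -5.
Solving simultaneously gives s = -25/36, t = 65/36.

s = -25/36, t = 65/36, minimum Z = -215/18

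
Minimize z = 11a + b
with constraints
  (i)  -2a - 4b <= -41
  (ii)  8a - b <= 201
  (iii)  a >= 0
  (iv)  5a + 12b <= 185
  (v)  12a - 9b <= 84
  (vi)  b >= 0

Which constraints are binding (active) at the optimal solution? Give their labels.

(i) and (iii)

Extreme points and z = 11a + b:
  (0, 41/4) → z = 41/4
  (235/22, 54/11) → z = 2693/22
  (0, 185/12) → z = 185/12
  (99/7, 200/21) → z = 3467/21

The minimum is at (0, 41/4). Substituting into each constraint, equality holds for (i) and (iii); the remaining constraints have slack.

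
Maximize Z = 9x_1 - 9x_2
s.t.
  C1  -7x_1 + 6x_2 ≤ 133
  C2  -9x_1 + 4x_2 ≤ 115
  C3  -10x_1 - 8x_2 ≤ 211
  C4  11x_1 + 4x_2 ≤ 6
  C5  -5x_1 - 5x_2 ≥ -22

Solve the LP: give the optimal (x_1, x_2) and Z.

x_1 = 223/12, x_2 = -2381/48, maximum Z = 9819/16

Corner points and Z = 9x_1 - 9x_2:
  (-63/4, -107/16) → Z = -1305/16
  (-487/65, 773/65) → Z = -2268/13
  (223/12, -2381/48) → Z = 9819/16
  (-58/35, 212/35) → Z = -486/7

The optimum lies where -10x_1 - 8x_2 = 211 and 11x_1 + 4x_2 = 6.
Solving simultaneously gives x_1 = 223/12, x_2 = -2381/48.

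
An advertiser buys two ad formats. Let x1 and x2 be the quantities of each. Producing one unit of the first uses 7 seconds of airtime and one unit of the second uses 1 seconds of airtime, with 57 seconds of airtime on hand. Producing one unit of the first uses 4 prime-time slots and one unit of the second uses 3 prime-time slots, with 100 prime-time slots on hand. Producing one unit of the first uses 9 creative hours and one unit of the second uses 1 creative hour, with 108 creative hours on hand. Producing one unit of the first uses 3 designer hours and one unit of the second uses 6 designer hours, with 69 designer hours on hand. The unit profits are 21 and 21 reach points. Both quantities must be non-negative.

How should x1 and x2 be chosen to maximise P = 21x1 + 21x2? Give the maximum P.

x1 = 7, x2 = 8, maximum P = 315

The binding constraints are 7x1 + x2 = 57 and 3x1 + 6x2 = 69.
Solving simultaneously gives x1 = 7, x2 = 8.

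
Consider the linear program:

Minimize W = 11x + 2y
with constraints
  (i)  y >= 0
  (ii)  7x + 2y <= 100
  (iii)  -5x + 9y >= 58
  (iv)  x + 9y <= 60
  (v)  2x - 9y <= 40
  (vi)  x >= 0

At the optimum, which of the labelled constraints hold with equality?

(iii) and (vi)

Vertices and W = 11x + 2y:
  (1/3, 179/27) → W = 457/27
  (0, 58/9) → W = 116/9
  (0, 20/3) → W = 40/3

The minimum is at (0, 58/9). Substituting into each constraint, equality holds for (iii) and (vi); the remaining constraints have slack.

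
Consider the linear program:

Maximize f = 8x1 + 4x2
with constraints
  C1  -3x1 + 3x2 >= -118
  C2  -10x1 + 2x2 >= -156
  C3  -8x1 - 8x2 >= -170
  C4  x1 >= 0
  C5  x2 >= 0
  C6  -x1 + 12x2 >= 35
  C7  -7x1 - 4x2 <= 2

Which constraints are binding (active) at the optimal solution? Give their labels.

Corner points and f = 8x1 + 4x2:
  (397/24, 113/24) → f = 907/6
  (971/59, 253/59) → f = 8780/59
  (0, 85/4) → f = 85
  (0, 35/12) → f = 35/3

The maximum is at (397/24, 113/24). Substituting into each constraint, equality holds for C2 and C3; the remaining constraints have slack.

C2 and C3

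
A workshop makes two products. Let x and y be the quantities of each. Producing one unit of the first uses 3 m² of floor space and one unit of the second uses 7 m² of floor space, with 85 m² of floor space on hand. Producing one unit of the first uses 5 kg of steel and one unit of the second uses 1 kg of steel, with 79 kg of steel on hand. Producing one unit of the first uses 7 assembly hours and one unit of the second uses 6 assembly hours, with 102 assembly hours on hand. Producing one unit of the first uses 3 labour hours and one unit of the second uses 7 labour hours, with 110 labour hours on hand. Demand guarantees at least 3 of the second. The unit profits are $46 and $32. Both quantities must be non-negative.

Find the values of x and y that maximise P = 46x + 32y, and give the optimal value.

Extreme points and P = 46x + 32y:
  (0, 85/7) → P = 2720/7
  (0, 3) → P = 96
  (204/31, 289/31) → P = 18632/31
  (12, 3) → P = 648

x = 12, y = 3, maximum P = 648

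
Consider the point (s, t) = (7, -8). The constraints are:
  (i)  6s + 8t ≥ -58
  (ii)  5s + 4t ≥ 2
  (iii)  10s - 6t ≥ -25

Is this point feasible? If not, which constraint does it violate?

(i): -22 ≥ -58 ✓
(ii): 3 ≥ 2 ✓
(iii): 118 ≥ -25 ✓

feasible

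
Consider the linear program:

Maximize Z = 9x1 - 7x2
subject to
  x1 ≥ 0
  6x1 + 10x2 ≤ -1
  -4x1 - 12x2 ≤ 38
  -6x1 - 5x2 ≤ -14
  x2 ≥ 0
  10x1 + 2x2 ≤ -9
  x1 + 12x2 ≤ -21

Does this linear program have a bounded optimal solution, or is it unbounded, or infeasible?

infeasible

The boundaries 10x1 + 2x2 = -9 and x1 + 12x2 = -21 meet at (-33/59, -201/118), but that point violates x1 ≥ 0. Every candidate vertex is excluded by some other constraint, so the feasible region is empty.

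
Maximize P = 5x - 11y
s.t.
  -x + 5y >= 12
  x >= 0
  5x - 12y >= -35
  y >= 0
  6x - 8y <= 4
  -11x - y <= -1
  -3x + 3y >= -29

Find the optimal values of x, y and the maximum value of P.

Corner points and P = 5x - 11y:
  (0, 12/5) → P = -132/5
  (58/11, 38/11) → P = -128/11
  (0, 35/12) → P = -385/12
  (41/4, 115/16) → P = -445/16

x = 58/11, y = 38/11, maximum P = -128/11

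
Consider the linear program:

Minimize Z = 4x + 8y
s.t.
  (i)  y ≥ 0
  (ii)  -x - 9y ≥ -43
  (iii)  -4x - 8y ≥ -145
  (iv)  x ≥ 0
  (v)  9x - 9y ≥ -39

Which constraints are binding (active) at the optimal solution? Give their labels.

(i) and (iv)

Feasible corners and Z = 4x + 8y:
  (145/4, 0) → Z = 145
  (0, 0) → Z = 0
  (961/28, 27/28) → Z = 145
  (2/5, 71/15) → Z = 592/15
  (0, 13/3) → Z = 104/3

The minimum is at (0, 0). Substituting into each constraint, equality holds for (i) and (iv); the remaining constraints have slack.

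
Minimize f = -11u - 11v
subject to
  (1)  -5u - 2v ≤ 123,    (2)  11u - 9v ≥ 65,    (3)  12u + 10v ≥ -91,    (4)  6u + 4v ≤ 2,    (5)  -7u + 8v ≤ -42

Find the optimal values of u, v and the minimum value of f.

u = 139/49, v = -184/49, minimum f = 495/49

Corner points and f = -11u - 11v:
  (-169/218, -1781/218) → f = 10725/109
  (139/49, -184/49) → f = 495/49
  (32, -95/2) → f = 341/2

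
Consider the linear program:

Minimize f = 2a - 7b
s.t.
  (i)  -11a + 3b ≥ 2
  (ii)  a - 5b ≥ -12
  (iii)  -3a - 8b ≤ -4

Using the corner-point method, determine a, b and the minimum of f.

a = -76/23, b = 40/23, minimum f = -432/23

The binding constraints are a - 5b = -12 and -3a - 8b = -4.
Solving simultaneously gives a = -76/23, b = 40/23.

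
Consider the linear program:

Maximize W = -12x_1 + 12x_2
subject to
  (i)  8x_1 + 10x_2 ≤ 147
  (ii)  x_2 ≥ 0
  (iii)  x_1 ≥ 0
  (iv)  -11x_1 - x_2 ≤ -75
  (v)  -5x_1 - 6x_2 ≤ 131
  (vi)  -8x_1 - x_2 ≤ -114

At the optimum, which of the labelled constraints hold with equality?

(i) and (vi)

Extreme points and W = -12x_1 + 12x_2:
  (147/8, 0) → W = -441/2
  (331/24, 11/3) → W = -243/2
  (57/4, 0) → W = -171

The maximum is at (331/24, 11/3). Substituting into each constraint, equality holds for (i) and (vi); the remaining constraints have slack.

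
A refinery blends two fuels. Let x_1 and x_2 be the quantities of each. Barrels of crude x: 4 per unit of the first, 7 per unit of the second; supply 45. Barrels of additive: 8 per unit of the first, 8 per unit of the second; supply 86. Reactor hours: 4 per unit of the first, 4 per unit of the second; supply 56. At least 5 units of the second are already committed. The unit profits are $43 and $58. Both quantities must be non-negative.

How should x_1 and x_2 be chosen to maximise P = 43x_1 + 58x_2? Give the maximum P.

Feasible corners and P = 43x_1 + 58x_2:
  (0, 45/7) → P = 2610/7
  (0, 5) → P = 290
  (5/2, 5) → P = 795/2

The binding constraints are 4x_1 + 7x_2 = 45 and x_2 = 5.
Solving simultaneously gives x_1 = 5/2, x_2 = 5.

x_1 = 5/2, x_2 = 5, maximum P = 795/2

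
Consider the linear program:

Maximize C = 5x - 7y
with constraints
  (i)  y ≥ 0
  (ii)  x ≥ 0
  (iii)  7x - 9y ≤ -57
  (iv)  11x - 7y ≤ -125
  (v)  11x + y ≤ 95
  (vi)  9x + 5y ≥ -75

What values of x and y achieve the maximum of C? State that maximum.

Feasible corners and C = 5x - 7y:
  (0, 125/7) → C = -125
  (0, 95) → C = -665
  (135/22, 55/2) → C = -1780/11

The binding constraints are x = 0 and 11x - 7y = -125.
Solving simultaneously gives x = 0, y = 125/7.

x = 0, y = 125/7, maximum C = -125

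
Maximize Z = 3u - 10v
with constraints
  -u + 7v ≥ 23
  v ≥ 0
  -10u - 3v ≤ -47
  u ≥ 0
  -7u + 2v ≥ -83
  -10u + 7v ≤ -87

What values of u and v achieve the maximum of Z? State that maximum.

Extreme points and Z = 3u - 10v:
  (627/47, 244/47) → Z = -559/47
  (110/9, 317/63) → Z = -860/63
  (407/29, 221/29) → Z = -989/29

u = 627/47, v = 244/47, maximum Z = -559/47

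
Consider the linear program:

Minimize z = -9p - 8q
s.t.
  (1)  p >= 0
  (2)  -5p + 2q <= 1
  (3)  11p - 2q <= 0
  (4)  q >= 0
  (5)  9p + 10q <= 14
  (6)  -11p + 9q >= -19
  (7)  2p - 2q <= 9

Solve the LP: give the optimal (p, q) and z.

Vertices and z = -9p - 8q:
  (0, 1/2) → z = -4
  (0, 0) → z = 0
  (1/6, 11/12) → z = -53/6

The optimum lies where -5p + 2q = 1 and 11p - 2q = 0.
Solving simultaneously gives p = 1/6, q = 11/12.

p = 1/6, q = 11/12, minimum z = -53/6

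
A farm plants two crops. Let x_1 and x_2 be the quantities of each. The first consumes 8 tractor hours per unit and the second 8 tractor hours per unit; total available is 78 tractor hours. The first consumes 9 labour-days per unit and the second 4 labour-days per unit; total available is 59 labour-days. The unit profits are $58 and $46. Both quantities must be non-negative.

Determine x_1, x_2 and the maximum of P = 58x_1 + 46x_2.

x_1 = 4, x_2 = 23/4, maximum P = 993/2

Extreme points and P = 58x_1 + 46x_2:
  (0, 0) → P = 0
  (0, 39/4) → P = 897/2
  (59/9, 0) → P = 3422/9
  (4, 23/4) → P = 993/2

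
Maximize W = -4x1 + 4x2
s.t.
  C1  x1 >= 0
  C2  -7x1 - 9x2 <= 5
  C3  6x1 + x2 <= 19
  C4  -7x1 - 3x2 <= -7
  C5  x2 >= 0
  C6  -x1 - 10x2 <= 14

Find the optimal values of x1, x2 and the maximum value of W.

Corner points and W = -4x1 + 4x2:
  (0, 19) → W = 76
  (0, 7/3) → W = 28/3
  (19/6, 0) → W = -38/3
  (1, 0) → W = -4

x1 = 0, x2 = 19, maximum W = 76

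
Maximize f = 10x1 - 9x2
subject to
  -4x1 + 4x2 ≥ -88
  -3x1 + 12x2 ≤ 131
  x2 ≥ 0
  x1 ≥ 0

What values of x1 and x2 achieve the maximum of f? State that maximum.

Feasible corners and f = 10x1 - 9x2:
  (395/9, 197/9) → f = 2177/9
  (22, 0) → f = 220
  (0, 131/12) → f = -393/4
  (0, 0) → f = 0

At the optimal vertex, -4x1 + 4x2 = -88 and -3x1 + 12x2 = 131.
Solving simultaneously gives x1 = 395/9, x2 = 197/9.

x1 = 395/9, x2 = 197/9, maximum f = 2177/9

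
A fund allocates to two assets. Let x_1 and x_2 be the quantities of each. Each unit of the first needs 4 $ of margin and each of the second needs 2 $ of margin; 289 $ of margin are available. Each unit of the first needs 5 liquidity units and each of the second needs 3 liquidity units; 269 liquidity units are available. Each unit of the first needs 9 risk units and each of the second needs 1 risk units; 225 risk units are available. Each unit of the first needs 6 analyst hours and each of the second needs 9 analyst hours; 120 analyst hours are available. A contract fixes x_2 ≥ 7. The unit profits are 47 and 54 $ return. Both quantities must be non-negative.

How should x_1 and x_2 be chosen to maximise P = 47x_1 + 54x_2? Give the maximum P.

The binding constraints are 6x_1 + 9x_2 = 120 and x_2 = 7.
Solving simultaneously gives x_1 = 19/2, x_2 = 7.

x_1 = 19/2, x_2 = 7, maximum P = 1649/2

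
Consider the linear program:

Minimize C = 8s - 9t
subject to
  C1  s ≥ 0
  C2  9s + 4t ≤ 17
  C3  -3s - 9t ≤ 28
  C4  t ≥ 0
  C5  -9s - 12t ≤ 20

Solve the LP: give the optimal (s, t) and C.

s = 0, t = 17/4, minimum C = -153/4

Extreme points and C = 8s - 9t:
  (0, 17/4) → C = -153/4
  (0, 0) → C = 0
  (17/9, 0) → C = 136/9

At the optimal vertex, s = 0 and 9s + 4t = 17.
Solving simultaneously gives s = 0, t = 17/4.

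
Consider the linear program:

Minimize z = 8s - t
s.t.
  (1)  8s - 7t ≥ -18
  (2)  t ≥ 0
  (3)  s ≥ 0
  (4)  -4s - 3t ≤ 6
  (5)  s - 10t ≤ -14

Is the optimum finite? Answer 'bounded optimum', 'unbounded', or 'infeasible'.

Vertices and z = 8s - t:
  (0, 18/7) → z = -18/7
  (0, 7/5) → z = -7/5
The feasible region has finitely many vertices and no improving ray; the minimum is -18/7 at (0, 18/7).

bounded optimum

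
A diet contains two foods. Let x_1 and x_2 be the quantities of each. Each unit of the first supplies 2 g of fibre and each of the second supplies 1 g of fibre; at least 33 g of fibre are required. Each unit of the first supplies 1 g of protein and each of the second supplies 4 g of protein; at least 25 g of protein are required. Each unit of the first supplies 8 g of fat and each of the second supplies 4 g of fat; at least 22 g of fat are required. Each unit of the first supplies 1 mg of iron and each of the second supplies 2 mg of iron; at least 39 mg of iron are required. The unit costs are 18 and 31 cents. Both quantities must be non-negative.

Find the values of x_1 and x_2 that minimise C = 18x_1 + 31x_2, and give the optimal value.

x_1 = 9, x_2 = 15, minimum C = 627

Feasible corners and C = 18x_1 + 31x_2:
  (0, 33) → C = 1023
  (39, 0) → C = 702
  (9, 15) → C = 627
The feasible region is unbounded (it extends along (0, 1), (1, 0)), but C strictly increases along every unbounded feasible direction, so there is no improving ray and the minimum is attained at a vertex.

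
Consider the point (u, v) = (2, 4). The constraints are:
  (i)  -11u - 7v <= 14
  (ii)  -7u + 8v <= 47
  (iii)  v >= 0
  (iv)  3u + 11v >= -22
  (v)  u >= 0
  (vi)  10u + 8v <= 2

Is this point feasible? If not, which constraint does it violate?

not feasible — violates (vi)

Constraint (vi): 10u + 8v = 52, which is not ≤ 2. All other constraints are satisfied.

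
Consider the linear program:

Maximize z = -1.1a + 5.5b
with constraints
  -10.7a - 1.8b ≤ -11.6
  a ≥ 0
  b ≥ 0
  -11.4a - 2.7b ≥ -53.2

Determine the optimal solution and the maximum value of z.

a = 0, b = 532/27, maximum z = 2926/27

Feasible corners and z = -1.1a + 5.5b:
  (0, 58/9) → z = 319/9
  (116/107, 0) → z = -638/535
  (0, 532/27) → z = 2926/27
  (14/3, 0) → z = -77/15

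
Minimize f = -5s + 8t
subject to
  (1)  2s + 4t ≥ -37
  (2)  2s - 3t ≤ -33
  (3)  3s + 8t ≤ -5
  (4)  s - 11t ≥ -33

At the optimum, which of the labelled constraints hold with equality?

(1) and (2)

Extreme points and f = -5s + 8t:
  (-243/14, -4/7) → f = 1151/14
  (-539/26, 29/26) → f = 2927/26
  (-264/19, 33/19) → f = 1584/19

The minimum is at (-243/14, -4/7). Substituting into each constraint, equality holds for (1) and (2); the remaining constraints have slack.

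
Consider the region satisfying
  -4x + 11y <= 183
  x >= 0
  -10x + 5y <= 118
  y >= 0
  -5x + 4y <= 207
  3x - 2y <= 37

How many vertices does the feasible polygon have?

4

Intersecting each pair of boundary lines and keeping only the points that satisfy every inequality leaves:
  (0, 183/11)
  (773/25, 697/25)
  (0, 0)
  (37/3, 0)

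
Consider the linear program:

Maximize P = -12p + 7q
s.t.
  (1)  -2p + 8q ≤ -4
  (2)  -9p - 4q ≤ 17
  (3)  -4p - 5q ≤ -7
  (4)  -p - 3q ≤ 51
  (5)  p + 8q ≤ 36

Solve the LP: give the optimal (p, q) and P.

p = 38/21, q = -1/21, maximum P = -463/21

Vertices and P = -12p + 7q:
  (38/21, -1/21) → P = -463/21
  (40/3, 17/6) → P = -841/6
  (276/7, -211/7) → P = -4789/7
The feasible region is unbounded (it extends along (8, -1), (3, -1)), but P strictly decreases along every unbounded feasible direction, so there is no improving ray and the maximum is attained at a vertex.

The optimum lies where -2p + 8q = -4 and -4p - 5q = -7.
Solving simultaneously gives p = 38/21, q = -1/21.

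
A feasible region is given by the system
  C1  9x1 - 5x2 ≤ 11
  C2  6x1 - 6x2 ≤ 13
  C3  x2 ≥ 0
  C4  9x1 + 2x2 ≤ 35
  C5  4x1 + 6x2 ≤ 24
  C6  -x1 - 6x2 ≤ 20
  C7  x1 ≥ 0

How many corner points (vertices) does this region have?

Intersecting each pair of boundary lines and keeping only the points that satisfy every inequality leaves:
  (11/9, 0)
  (93/37, 86/37)
  (0, 0)
  (0, 4)

4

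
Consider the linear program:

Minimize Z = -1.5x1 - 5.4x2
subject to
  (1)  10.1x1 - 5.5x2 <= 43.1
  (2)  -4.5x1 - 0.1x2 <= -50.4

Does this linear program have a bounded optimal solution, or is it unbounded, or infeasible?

unbounded

From the feasible point (28151/2576, 31509/2576), moving in the direction (-0.1, 4.5) keeps every constraint satisfied while Z decreases without bound.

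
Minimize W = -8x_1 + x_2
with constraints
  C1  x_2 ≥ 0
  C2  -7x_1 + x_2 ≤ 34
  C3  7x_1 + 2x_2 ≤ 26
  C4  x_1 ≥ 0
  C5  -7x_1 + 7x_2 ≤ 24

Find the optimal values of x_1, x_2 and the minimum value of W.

Extreme points and W = -8x_1 + x_2:
  (26/7, 0) → W = -208/7
  (0, 0) → W = 0
  (134/63, 50/9) → W = -722/63
  (0, 24/7) → W = 24/7

At the optimal vertex, x_2 = 0 and 7x_1 + 2x_2 = 26.
Solving simultaneously gives x_1 = 26/7, x_2 = 0.

x_1 = 26/7, x_2 = 0, minimum W = -208/7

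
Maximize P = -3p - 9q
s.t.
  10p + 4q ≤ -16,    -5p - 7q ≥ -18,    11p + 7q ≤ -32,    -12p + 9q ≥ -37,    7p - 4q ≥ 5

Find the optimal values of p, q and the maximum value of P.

p = -103/15, q = -199/15, maximum P = 140

Corner points and P = -3p - 9q:
  (-29/183, -791/183) → P = 2402/61
  (-1, -3) → P = 30
  (-103/15, -199/15) → P = 140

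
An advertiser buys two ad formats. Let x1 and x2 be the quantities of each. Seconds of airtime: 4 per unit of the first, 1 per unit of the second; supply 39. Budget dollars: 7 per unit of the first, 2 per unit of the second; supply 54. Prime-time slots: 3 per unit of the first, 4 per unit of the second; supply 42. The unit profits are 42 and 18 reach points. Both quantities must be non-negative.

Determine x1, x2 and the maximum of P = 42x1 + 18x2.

x1 = 6, x2 = 6, maximum P = 360

Feasible corners and P = 42x1 + 18x2:
  (0, 0) → P = 0
  (0, 21/2) → P = 189
  (54/7, 0) → P = 324
  (6, 6) → P = 360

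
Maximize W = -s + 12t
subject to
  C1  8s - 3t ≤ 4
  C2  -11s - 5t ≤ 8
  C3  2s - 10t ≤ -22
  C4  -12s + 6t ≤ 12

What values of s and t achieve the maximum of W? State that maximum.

Feasible corners and W = -s + 12t:
  (53/37, 92/37) → W = 1051/37
  (5, 12) → W = 139
  (1/9, 20/9) → W = 239/9

The binding constraints are 8s - 3t = 4 and -12s + 6t = 12.
Solving simultaneously gives s = 5, t = 12.

s = 5, t = 12, maximum W = 139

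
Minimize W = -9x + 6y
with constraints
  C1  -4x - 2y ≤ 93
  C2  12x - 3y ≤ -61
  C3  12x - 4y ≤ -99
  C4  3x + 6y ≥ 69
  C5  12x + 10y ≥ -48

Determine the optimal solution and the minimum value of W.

Vertices and W = -9x + 6y:
  (-417/8, 231/4) → W = 6525/8
  (53/12, 38) → W = 753/4
  (-53/14, 375/28) → W = 801/7
  (-163/7, 162/7) → W = 2439/7
The feasible region is unbounded (it extends along (-1, 2), (1, 4)), but W strictly increases along every unbounded feasible direction, so there is no improving ray and the minimum is attained at a vertex.

x = -53/14, y = 375/28, minimum W = 801/7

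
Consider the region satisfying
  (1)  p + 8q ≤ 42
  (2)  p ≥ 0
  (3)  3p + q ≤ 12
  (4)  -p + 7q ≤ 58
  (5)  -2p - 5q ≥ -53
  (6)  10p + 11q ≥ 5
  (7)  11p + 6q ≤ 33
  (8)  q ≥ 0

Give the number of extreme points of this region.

Pairwise boundary intersections that survive every other constraint:
  (0, 21/4)
  (6/41, 429/82)
  (0, 5/11)
  (1/2, 0)
  (3, 0)

5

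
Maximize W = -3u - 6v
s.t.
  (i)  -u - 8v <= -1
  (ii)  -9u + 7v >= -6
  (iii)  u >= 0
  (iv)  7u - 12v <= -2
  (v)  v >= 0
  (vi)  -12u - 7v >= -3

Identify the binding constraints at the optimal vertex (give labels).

Feasible corners and W = -3u - 6v:
  (0, 1/6) → W = -1
  (0, 3/7) → W = -18/7
  (22/193, 45/193) → W = -336/193

The maximum is at (0, 1/6). Substituting into each constraint, equality holds for (iii) and (iv); the remaining constraints have slack.

(iii) and (iv)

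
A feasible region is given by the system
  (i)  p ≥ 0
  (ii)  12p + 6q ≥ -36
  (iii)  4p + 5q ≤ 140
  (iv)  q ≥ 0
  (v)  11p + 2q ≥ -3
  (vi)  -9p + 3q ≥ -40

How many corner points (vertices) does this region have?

Pairwise boundary intersections that survive every other constraint:
  (0, 28)
  (0, 0)
  (620/57, 1100/57)
  (40/9, 0)

4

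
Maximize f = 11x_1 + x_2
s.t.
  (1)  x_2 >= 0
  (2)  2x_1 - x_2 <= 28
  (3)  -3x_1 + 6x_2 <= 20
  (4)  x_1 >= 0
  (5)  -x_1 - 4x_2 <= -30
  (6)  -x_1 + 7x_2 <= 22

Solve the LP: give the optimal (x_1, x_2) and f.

Feasible corners and f = 11x_1 + x_2:
  (142/9, 32/9) → f = 1594/9
  (218/13, 72/13) → f = 190
  (122/11, 52/11) → f = 1394/11

The binding constraints are 2x_1 - x_2 = 28 and -x_1 + 7x_2 = 22.
Solving simultaneously gives x_1 = 218/13, x_2 = 72/13.

x_1 = 218/13, x_2 = 72/13, maximum f = 190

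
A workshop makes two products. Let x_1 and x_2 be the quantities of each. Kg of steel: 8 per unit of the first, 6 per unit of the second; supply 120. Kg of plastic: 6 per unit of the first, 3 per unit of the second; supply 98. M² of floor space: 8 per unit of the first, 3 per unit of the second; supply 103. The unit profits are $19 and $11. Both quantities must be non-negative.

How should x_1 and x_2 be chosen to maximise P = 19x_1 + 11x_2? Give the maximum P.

Extreme points and P = 19x_1 + 11x_2:
  (0, 0) → P = 0
  (0, 20) → P = 220
  (103/8, 0) → P = 1957/8
  (43/4, 17/3) → P = 3199/12

The binding constraints are 8x_1 + 6x_2 = 120 and 8x_1 + 3x_2 = 103.
Solving simultaneously gives x_1 = 43/4, x_2 = 17/3.

x_1 = 43/4, x_2 = 17/3, maximum P = 3199/12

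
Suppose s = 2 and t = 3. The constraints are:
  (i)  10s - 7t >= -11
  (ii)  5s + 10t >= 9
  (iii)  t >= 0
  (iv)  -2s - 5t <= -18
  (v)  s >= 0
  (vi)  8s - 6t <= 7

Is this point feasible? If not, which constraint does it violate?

feasible

(i): -1 ≥ -11 ✓
(ii): 40 ≥ 9 ✓
(iii): 3 ≥ 0 ✓
(iv): -19 ≤ -18 ✓
(v): 2 ≥ 0 ✓
(vi): -2 ≤ 7 ✓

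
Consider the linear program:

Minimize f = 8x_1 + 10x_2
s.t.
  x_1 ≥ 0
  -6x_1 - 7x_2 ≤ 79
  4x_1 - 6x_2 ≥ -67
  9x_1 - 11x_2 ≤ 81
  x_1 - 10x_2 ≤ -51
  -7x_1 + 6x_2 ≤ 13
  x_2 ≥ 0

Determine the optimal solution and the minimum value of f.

The binding constraints are x_1 - 10x_2 = -51 and -7x_1 + 6x_2 = 13.
Solving simultaneously gives x_1 = 11/4, x_2 = 43/8.

x_1 = 11/4, x_2 = 43/8, minimum f = 303/4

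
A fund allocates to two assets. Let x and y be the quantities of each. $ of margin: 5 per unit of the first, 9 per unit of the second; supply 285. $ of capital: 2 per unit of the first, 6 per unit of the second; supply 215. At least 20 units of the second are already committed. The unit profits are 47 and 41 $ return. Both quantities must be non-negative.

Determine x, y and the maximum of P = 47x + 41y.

x = 21, y = 20, maximum P = 1807

Feasible corners and P = 47x + 41y:
  (0, 95/3) → P = 3895/3
  (0, 20) → P = 820
  (21, 20) → P = 1807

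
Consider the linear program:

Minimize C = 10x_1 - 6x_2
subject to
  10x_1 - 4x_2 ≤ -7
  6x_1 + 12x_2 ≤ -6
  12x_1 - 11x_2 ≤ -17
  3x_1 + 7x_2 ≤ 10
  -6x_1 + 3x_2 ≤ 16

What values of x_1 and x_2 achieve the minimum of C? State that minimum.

x_1 = -7/3, x_2 = 2/3, minimum C = -82/3

Feasible corners and C = 10x_1 - 6x_2:
  (-9/7, 1/7) → C = -96/7
  (-7/3, 2/3) → C = -82/3
  (-25/6, -3) → C = -71/3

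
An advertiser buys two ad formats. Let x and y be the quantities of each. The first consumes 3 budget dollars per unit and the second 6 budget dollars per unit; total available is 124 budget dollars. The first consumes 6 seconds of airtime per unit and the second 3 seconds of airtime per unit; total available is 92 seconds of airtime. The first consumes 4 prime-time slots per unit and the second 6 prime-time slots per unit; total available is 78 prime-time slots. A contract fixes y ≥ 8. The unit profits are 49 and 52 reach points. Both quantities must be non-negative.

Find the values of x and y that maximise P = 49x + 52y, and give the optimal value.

x = 15/2, y = 8, maximum P = 1567/2

Feasible corners and P = 49x + 52y:
  (0, 13) → P = 676
  (0, 8) → P = 416
  (15/2, 8) → P = 1567/2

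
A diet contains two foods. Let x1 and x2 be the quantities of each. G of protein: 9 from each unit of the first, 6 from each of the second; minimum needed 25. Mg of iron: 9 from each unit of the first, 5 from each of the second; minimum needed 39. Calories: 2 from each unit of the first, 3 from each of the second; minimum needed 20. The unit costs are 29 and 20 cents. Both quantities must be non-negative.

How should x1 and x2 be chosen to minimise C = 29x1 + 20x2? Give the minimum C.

Corner points and C = 29x1 + 20x2:
  (0, 39/5) → C = 156
  (10, 0) → C = 290
  (1, 6) → C = 149
The feasible region is unbounded (it extends along (0, 1), (1, 0)), but C strictly increases along every unbounded feasible direction, so there is no improving ray and the minimum is attained at a vertex.

x1 = 1, x2 = 6, minimum C = 149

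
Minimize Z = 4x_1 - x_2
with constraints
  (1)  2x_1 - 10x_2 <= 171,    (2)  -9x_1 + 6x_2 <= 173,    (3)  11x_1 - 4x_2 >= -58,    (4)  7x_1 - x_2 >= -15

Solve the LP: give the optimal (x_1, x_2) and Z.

x_1 = -2/17, x_2 = 241/17, minimum Z = -249/17

Corner points and Z = 4x_1 - x_2:
  (-321/68, -1227/68) → Z = -57/68
  (172/15, 1381/30) → Z = -1/6
  (-2/17, 241/17) → Z = -249/17
The feasible region is unbounded (it extends along (2, 3), (5, 1)), but Z strictly increases along every unbounded feasible direction, so there is no improving ray and the minimum is attained at a vertex.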